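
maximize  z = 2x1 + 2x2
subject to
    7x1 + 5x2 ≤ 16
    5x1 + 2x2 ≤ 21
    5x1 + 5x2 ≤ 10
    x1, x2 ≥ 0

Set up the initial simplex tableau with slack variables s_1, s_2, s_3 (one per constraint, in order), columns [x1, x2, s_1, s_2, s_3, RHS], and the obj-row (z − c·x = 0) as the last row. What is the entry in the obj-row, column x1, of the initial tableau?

-2

The obj-row carries the negated objective coefficients: the x1 entry is -2.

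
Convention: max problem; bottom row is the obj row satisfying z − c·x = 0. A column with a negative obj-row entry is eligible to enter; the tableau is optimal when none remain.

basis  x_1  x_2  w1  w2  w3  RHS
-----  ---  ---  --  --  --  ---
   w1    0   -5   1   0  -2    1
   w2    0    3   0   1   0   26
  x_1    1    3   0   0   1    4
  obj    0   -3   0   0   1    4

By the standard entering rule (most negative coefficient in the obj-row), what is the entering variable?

x_2

Negative obj-row entries: x_2: -3.
The most negative is -3 in column x_2, so x_2 enters.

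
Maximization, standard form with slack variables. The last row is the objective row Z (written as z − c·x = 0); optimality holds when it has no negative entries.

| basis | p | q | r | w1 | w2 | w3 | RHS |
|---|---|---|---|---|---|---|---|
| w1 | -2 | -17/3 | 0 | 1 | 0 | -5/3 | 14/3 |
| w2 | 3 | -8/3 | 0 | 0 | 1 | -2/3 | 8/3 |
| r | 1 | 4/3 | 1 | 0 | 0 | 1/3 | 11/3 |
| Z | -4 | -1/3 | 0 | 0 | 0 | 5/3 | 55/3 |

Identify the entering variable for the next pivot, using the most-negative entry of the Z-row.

Negative Z-row entries: p: -4, q: -1/3.
The most negative is -4 in column p, so p enters.

p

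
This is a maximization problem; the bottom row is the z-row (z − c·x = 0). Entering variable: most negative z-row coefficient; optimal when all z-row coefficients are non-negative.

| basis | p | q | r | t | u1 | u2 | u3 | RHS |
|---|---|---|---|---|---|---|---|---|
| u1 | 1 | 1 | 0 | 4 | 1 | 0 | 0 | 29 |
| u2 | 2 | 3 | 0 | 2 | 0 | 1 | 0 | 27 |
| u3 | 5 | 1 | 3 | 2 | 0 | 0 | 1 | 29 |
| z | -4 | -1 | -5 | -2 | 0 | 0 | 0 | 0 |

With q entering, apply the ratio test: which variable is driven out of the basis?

Column q entries and ratios — u1: 29/1 = 29; u2: 27/3 = 9; u3: 29/1 = 29.
Smallest ratio is 9 in the row of u2, so u2 leaves.

u2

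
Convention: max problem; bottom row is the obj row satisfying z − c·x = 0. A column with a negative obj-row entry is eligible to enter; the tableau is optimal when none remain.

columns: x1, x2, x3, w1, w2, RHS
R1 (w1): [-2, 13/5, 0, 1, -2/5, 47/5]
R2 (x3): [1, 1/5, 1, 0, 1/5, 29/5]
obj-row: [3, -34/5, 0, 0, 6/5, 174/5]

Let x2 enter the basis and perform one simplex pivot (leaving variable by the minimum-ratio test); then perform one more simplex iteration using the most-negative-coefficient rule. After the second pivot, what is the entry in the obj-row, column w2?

3/5

Ratio test on column x2 — row 1: (47/5)/(13/5) = 47/13; row 2: (29/5)/(1/5) = 29. Minimum is 47/13 at row 1 (w1 leaves); pivot element 13/5.
Divide row 1 by 13/5; eliminate column x2 from the other rows.
Second iteration: most negative obj-row entry is -29/13 in column x1, so x1 enters.
Ratio test on column x1 — row 1: entry -10/13 ≤ 0; row 2: (66/13)/(15/13) = 22/5. Minimum is 22/5 at row 2 (x3 leaves); pivot element 15/13.
Divide row 2 by 15/13; eliminate column x1 from the other rows.
After both pivots, the entry at the obj-row, column w2 is 3/5.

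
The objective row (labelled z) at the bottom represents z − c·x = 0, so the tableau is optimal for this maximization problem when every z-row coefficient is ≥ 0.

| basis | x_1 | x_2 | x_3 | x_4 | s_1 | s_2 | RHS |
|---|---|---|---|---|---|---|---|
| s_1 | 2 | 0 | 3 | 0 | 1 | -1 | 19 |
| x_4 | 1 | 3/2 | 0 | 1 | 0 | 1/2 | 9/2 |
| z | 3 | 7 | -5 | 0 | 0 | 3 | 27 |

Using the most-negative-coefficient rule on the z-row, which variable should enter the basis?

x_3

Negative z-row entries: x_3: -5.
The most negative is -5 in column x_3, so x_3 enters.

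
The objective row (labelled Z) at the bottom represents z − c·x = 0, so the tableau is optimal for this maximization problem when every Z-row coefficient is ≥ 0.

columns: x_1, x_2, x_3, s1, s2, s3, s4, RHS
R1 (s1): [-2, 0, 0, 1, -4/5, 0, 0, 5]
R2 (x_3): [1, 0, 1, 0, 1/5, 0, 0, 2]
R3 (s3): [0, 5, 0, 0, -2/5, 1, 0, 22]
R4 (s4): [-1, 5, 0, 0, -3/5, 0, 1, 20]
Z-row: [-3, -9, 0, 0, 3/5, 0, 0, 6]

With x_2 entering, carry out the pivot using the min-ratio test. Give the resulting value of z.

42

Ratio test on column x_2 — row 1: entry 0 ≤ 0; row 2: entry 0 ≤ 0; row 3: 22/5 = 22/5; row 4: 20/5 = 4. Minimum is 4 at row 4 (s4 leaves); pivot element 5.
Pivot on row 4; the Z-row RHS becomes 6 − (-9)·4 = 42.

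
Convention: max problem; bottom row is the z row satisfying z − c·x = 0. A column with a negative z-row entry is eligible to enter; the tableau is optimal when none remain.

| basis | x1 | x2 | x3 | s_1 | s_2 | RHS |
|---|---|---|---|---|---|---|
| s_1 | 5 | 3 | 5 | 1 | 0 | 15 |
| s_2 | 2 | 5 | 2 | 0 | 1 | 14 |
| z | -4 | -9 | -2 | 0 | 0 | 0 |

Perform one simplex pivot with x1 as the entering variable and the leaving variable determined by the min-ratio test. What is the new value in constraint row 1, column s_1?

1/5

Ratio test on column x1 — row 1: 15/5 = 3; row 2: 14/2 = 7. Minimum is 3 at row 1 (s_1 leaves); pivot element 5.
Divide row 1 by 5; eliminate column x1 from the other rows.
In the new row 1, the s_1 entry is the old entry divided by the pivot: 1/5 = 1/5.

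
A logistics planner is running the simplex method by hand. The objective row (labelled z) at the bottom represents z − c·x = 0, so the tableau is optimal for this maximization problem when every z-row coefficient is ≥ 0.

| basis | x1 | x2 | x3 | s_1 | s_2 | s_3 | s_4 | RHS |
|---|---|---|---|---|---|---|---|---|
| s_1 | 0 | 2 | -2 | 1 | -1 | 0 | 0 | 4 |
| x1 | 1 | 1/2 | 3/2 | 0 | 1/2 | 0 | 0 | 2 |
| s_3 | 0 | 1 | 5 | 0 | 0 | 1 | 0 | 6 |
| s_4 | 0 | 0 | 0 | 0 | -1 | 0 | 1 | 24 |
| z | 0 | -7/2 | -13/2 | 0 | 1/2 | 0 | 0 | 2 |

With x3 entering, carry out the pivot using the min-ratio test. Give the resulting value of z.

Ratio test on column x3 — row 1: entry -2 ≤ 0; row 2: 2/(3/2) = 4/3; row 3: 6/5 = 6/5; row 4: entry 0 ≤ 0. Minimum is 6/5 at row 3 (s_3 leaves); pivot element 5.
Pivot on row 3; the z-row RHS becomes 2 − (-13/2)·(6/5) = 49/5.

49/5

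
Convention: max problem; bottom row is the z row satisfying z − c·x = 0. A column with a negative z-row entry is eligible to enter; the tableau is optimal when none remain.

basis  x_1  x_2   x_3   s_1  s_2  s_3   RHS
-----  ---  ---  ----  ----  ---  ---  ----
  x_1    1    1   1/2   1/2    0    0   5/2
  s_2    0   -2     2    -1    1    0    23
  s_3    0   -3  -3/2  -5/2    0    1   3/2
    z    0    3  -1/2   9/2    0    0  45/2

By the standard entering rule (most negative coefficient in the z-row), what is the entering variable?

x_3

Negative z-row entries: x_3: -1/2.
The most negative is -1/2 in column x_3, so x_3 enters.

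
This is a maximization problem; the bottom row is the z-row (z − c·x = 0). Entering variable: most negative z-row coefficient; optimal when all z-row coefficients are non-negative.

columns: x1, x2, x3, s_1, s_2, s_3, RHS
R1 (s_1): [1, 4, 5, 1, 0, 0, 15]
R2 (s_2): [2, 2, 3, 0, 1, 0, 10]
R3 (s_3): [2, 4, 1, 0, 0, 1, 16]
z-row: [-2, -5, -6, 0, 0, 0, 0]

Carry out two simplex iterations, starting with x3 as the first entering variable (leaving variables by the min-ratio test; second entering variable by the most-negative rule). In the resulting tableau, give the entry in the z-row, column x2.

Ratio test on column x3 — row 1: 15/5 = 3; row 2: 10/3 = 10/3; row 3: 16/1 = 16. Minimum is 3 at row 1 (s_1 leaves); pivot element 5.
Divide row 1 by 5; eliminate column x3 from the other rows.
Second iteration: most negative z-row entry is -4/5 in column x1, so x1 enters.
Ratio test on column x1 — row 1: 3/(1/5) = 15; row 2: 1/(7/5) = 5/7; row 3: 13/(9/5) = 65/9. Minimum is 5/7 at row 2 (s_2 leaves); pivot element 7/5.
Divide row 2 by 7/5; eliminate column x1 from the other rows.
After both pivots, the entry at the z-row, column x2 is -3/7.

-3/7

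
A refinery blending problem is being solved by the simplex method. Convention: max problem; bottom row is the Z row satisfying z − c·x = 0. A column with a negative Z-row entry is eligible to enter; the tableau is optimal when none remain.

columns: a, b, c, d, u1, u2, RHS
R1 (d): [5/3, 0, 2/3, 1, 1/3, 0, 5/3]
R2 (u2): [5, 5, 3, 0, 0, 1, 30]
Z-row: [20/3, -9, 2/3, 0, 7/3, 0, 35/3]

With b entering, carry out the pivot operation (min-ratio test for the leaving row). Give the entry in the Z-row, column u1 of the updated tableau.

7/3

Ratio test on column b — row 1: entry 0 ≤ 0; row 2: 30/5 = 6. Minimum is 6 at row 2 (u2 leaves); pivot element 5.
Divide row 2 by 5; eliminate column b from the other rows.
Z-row update in column u1: 7/3 − (-9)·0 = 7/3.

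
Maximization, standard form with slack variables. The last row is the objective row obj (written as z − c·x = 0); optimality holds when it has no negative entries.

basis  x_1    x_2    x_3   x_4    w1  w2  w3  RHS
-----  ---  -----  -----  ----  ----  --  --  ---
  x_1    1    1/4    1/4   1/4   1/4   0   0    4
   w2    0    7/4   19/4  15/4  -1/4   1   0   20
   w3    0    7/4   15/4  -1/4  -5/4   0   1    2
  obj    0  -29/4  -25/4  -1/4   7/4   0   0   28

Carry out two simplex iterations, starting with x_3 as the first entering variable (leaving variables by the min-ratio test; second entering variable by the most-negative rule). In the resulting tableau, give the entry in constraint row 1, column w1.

Ratio test on column x_3 — row 1: 4/(1/4) = 16; row 2: 20/(19/4) = 80/19; row 3: 2/(15/4) = 8/15. Minimum is 8/15 at row 3 (w3 leaves); pivot element 15/4.
Divide row 3 by 15/4; eliminate column x_3 from the other rows.
Second iteration: most negative obj-row entry is -13/3 in column x_2, so x_2 enters.
Ratio test on column x_2 — row 1: (58/15)/(2/15) = 29; row 2: entry -7/15 ≤ 0; row 3: (8/15)/(7/15) = 8/7. Minimum is 8/7 at row 3 (x_3 leaves); pivot element 7/15.
Divide row 3 by 7/15; eliminate column x_2 from the other rows.
After both pivots, the entry at constraint row 1, column w1 is 3/7.

3/7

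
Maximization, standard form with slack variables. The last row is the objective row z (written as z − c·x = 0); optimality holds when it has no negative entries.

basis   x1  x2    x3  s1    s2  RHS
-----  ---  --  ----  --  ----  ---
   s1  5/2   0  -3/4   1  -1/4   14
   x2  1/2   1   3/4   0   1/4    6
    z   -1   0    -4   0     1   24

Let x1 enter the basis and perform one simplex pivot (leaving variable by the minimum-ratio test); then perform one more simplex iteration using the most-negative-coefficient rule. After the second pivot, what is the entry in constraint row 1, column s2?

Ratio test on column x1 — row 1: 14/(5/2) = 28/5; row 2: 6/(1/2) = 12. Minimum is 28/5 at row 1 (s1 leaves); pivot element 5/2.
Divide row 1 by 5/2; eliminate column x1 from the other rows.
Second iteration: most negative z-row entry is -43/10 in column x3, so x3 enters.
Ratio test on column x3 — row 1: entry -3/10 ≤ 0; row 2: (16/5)/(9/10) = 32/9. Minimum is 32/9 at row 2 (x2 leaves); pivot element 9/10.
Divide row 2 by 9/10; eliminate column x3 from the other rows.
After both pivots, the entry at constraint row 1, column s2 is 0.

0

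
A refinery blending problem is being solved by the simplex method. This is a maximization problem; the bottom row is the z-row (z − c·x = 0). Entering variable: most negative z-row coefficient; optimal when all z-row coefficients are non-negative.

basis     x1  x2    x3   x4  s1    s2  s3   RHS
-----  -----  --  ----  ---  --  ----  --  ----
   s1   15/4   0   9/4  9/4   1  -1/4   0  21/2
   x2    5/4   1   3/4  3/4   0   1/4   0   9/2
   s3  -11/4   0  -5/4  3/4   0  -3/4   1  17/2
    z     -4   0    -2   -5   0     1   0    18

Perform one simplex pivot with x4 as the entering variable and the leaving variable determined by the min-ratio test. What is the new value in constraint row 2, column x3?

Ratio test on column x4 — row 1: (21/2)/(9/4) = 14/3; row 2: (9/2)/(3/4) = 6; row 3: (17/2)/(3/4) = 34/3. Minimum is 14/3 at row 1 (s1 leaves); pivot element 9/4.
Divide row 1 by 9/4; eliminate column x4 from the other rows.
Row 2 update in column x3: 3/4 − (3/4)·1 = 0.

0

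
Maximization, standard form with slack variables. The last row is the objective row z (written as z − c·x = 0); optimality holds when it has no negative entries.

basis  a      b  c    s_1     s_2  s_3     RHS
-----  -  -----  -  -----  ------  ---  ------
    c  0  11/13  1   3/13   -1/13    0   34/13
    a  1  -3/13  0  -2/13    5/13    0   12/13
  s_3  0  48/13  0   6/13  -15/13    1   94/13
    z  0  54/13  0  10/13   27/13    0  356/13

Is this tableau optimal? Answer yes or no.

yes

Every z-row coefficient is ≥ 0, so the tableau is optimal.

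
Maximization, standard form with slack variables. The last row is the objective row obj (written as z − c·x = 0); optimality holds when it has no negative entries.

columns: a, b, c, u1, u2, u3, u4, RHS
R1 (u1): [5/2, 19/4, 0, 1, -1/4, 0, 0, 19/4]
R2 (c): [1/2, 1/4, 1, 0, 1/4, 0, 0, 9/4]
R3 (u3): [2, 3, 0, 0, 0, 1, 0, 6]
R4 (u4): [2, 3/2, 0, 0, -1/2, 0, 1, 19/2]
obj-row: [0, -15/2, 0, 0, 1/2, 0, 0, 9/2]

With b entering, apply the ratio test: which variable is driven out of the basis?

u1

Column b entries and ratios — u1: (19/4)/(19/4) = 1; c: (9/4)/(1/4) = 9; u3: 6/3 = 2; u4: (19/2)/(3/2) = 19/3.
Smallest ratio is 1 in the row of u1, so u1 leaves.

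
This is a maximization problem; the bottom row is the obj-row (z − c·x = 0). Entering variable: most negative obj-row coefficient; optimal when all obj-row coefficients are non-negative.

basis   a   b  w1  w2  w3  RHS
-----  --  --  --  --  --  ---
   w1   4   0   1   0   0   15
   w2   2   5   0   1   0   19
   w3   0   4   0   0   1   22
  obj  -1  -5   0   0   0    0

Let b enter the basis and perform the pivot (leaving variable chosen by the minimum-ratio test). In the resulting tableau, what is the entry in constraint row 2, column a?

Ratio test on column b — row 1: entry 0 ≤ 0; row 2: 19/5 = 19/5; row 3: 22/4 = 11/2. Minimum is 19/5 at row 2 (w2 leaves); pivot element 5.
Divide row 2 by 5; eliminate column b from the other rows.
In the new row 2, the a entry is the old entry divided by the pivot: 2/5 = 2/5.

2/5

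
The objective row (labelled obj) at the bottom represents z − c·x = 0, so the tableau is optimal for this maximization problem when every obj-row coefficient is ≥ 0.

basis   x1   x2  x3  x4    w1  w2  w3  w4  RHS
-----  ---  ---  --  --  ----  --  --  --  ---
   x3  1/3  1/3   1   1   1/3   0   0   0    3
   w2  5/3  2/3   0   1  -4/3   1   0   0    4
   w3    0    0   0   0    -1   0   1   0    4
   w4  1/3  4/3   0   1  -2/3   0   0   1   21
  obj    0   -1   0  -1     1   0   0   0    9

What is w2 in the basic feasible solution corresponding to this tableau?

w2 is basic (row 2); its value is the RHS of that row, 4.

4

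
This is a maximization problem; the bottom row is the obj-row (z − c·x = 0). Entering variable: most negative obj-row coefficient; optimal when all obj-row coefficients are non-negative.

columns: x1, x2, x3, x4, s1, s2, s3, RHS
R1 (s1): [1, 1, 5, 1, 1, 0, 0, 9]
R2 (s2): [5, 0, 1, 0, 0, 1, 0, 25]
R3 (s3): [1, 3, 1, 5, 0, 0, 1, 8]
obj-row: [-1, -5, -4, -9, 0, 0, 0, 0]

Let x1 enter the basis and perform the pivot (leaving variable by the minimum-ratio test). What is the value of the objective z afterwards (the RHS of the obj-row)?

Ratio test on column x1 — row 1: 9/1 = 9; row 2: 25/5 = 5; row 3: 8/1 = 8. Minimum is 5 at row 2 (s2 leaves); pivot element 5.
Pivot on row 2; the obj-row RHS becomes 0 − (-1)·5 = 5.

5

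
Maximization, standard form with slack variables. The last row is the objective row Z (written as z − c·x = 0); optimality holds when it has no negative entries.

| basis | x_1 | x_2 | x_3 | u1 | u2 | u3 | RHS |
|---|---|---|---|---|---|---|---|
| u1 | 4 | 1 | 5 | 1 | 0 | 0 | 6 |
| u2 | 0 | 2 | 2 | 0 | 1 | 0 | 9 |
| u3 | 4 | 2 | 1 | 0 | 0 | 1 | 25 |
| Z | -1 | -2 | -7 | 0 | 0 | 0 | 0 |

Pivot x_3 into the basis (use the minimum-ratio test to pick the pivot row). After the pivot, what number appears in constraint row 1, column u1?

1/5

Ratio test on column x_3 — row 1: 6/5 = 6/5; row 2: 9/2 = 9/2; row 3: 25/1 = 25. Minimum is 6/5 at row 1 (u1 leaves); pivot element 5.
Divide row 1 by 5; eliminate column x_3 from the other rows.
In the new row 1, the u1 entry is the old entry divided by the pivot: 1/5 = 1/5.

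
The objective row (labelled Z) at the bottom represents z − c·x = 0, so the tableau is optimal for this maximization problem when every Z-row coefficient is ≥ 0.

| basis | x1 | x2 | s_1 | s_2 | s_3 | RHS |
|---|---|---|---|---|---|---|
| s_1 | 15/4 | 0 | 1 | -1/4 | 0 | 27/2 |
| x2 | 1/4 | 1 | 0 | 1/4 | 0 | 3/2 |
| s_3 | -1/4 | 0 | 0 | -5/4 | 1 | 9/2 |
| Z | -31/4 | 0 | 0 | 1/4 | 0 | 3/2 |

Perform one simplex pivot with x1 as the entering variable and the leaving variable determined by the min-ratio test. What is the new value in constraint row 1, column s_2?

-1/15

Ratio test on column x1 — row 1: (27/2)/(15/4) = 18/5; row 2: (3/2)/(1/4) = 6; row 3: entry -1/4 ≤ 0. Minimum is 18/5 at row 1 (s_1 leaves); pivot element 15/4.
Divide row 1 by 15/4; eliminate column x1 from the other rows.
In the new row 1, the s_2 entry is the old entry divided by the pivot: (-1/4)/(15/4) = -1/15.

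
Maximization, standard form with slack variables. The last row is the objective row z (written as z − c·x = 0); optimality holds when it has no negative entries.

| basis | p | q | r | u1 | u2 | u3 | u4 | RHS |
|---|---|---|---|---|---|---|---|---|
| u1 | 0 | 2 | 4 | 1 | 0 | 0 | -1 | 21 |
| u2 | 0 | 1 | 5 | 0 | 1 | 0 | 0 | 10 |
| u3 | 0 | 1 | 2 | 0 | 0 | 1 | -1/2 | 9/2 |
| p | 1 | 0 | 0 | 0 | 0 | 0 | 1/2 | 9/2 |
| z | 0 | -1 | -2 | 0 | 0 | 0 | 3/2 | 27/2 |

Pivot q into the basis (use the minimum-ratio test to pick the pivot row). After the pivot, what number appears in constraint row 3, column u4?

-1/2

Ratio test on column q — row 1: 21/2 = 21/2; row 2: 10/1 = 10; row 3: (9/2)/1 = 9/2; row 4: entry 0 ≤ 0. Minimum is 9/2 at row 3 (u3 leaves); pivot element 1.
Divide row 3 by 1; eliminate column q from the other rows.
In the new row 3, the u4 entry is the old entry divided by the pivot: (-1/2)/1 = -1/2.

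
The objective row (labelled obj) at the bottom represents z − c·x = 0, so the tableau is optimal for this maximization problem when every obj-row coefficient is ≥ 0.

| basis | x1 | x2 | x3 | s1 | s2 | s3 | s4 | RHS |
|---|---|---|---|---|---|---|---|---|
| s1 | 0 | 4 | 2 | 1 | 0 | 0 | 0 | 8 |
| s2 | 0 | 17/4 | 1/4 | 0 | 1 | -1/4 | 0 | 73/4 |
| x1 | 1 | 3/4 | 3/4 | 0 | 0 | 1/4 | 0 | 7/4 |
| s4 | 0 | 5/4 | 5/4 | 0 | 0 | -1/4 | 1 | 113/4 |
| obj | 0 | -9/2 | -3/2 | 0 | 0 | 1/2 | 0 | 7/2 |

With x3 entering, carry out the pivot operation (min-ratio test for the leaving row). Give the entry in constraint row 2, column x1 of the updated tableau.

-1/3

Ratio test on column x3 — row 1: 8/2 = 4; row 2: (73/4)/(1/4) = 73; row 3: (7/4)/(3/4) = 7/3; row 4: (113/4)/(5/4) = 113/5. Minimum is 7/3 at row 3 (x1 leaves); pivot element 3/4.
Divide row 3 by 3/4; eliminate column x3 from the other rows.
Row 2 update in column x1: 0 − (1/4)·(4/3) = -1/3.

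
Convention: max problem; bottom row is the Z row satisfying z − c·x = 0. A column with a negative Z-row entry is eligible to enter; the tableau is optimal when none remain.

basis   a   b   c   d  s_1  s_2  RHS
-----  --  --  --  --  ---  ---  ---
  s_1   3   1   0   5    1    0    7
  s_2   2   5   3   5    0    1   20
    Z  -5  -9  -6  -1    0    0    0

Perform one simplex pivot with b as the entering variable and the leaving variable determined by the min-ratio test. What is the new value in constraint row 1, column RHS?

3

Ratio test on column b — row 1: 7/1 = 7; row 2: 20/5 = 4. Minimum is 4 at row 2 (s_2 leaves); pivot element 5.
Divide row 2 by 5; eliminate column b from the other rows.
Row 1 update in column RHS: 7 − 1·4 = 3.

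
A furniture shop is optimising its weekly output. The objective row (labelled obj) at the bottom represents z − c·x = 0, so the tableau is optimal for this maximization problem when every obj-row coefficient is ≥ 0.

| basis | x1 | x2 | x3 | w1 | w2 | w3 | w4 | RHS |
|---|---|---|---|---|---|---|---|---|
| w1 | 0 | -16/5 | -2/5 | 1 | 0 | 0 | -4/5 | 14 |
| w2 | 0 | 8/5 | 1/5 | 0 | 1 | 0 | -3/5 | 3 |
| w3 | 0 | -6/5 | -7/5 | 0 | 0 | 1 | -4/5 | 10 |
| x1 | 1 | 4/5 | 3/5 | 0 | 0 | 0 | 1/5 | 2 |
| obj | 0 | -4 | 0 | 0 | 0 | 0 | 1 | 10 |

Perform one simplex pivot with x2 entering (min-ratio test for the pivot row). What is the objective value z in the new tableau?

35/2

Ratio test on column x2 — row 1: entry -16/5 ≤ 0; row 2: 3/(8/5) = 15/8; row 3: entry -6/5 ≤ 0; row 4: 2/(4/5) = 5/2. Minimum is 15/8 at row 2 (w2 leaves); pivot element 8/5.
Pivot on row 2; the obj-row RHS becomes 10 − (-4)·(15/8) = 35/2.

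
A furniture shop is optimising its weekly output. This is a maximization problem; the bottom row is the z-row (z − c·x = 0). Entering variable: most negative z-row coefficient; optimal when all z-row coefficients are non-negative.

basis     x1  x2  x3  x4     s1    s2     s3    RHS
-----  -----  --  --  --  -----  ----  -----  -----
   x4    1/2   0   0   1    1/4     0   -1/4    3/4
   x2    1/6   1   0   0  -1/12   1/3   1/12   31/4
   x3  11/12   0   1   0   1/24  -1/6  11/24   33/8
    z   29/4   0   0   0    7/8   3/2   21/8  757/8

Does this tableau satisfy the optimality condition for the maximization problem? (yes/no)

yes

Every z-row coefficient is ≥ 0, so the tableau is optimal.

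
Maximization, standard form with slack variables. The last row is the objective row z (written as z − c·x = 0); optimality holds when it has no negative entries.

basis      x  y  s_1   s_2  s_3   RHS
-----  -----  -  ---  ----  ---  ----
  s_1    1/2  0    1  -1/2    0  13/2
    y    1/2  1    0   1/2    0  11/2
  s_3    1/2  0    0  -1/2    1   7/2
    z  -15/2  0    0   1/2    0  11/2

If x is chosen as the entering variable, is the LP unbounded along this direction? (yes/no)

no

Column x has positive entries in row(s) 1, 2, 3, so the ratio test bounds it — not unbounded.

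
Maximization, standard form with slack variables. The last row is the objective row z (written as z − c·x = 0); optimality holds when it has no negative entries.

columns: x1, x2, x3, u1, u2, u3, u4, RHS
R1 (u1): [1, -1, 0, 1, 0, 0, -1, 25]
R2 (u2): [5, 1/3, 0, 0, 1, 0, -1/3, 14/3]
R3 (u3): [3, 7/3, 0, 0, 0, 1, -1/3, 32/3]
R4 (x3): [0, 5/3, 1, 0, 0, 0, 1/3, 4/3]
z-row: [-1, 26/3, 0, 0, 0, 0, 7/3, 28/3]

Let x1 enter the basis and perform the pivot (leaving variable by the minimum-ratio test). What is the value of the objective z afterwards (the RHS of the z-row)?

154/15

Ratio test on column x1 — row 1: 25/1 = 25; row 2: (14/3)/5 = 14/15; row 3: (32/3)/3 = 32/9; row 4: entry 0 ≤ 0. Minimum is 14/15 at row 2 (u2 leaves); pivot element 5.
Pivot on row 2; the z-row RHS becomes 28/3 − (-1)·(14/15) = 154/15.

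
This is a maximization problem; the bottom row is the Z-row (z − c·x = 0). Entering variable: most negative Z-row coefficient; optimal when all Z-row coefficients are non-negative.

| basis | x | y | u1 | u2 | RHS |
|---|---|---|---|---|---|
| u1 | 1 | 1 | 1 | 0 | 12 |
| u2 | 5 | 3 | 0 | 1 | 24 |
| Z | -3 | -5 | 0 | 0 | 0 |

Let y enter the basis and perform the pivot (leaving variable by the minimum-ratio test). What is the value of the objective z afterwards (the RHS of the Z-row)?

40

Ratio test on column y — row 1: 12/1 = 12; row 2: 24/3 = 8. Minimum is 8 at row 2 (u2 leaves); pivot element 3.
Pivot on row 2; the Z-row RHS becomes 0 − (-5)·8 = 40.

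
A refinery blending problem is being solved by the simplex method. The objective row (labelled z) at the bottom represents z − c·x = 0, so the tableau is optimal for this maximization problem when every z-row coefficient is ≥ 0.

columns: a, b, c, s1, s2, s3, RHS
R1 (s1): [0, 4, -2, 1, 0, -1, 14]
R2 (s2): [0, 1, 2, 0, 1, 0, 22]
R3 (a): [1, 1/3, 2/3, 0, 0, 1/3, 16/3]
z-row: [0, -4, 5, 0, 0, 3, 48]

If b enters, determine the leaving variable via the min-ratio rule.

s1

Column b entries and ratios — s1: 14/4 = 7/2; s2: 22/1 = 22; a: (16/3)/(1/3) = 16.
Smallest ratio is 7/2 in the row of s1, so s1 leaves.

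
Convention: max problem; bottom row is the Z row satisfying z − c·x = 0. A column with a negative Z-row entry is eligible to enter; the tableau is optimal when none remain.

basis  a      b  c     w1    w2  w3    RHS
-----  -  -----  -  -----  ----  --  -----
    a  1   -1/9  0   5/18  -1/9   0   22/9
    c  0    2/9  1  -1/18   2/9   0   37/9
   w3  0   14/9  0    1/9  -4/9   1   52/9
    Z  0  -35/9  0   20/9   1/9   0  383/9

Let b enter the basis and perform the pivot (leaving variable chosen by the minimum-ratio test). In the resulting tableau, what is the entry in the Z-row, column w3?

5/2

Ratio test on column b — row 1: entry -1/9 ≤ 0; row 2: (37/9)/(2/9) = 37/2; row 3: (52/9)/(14/9) = 26/7. Minimum is 26/7 at row 3 (w3 leaves); pivot element 14/9.
Divide row 3 by 14/9; eliminate column b from the other rows.
Z-row update in column w3: 0 − (-35/9)·(9/14) = 5/2.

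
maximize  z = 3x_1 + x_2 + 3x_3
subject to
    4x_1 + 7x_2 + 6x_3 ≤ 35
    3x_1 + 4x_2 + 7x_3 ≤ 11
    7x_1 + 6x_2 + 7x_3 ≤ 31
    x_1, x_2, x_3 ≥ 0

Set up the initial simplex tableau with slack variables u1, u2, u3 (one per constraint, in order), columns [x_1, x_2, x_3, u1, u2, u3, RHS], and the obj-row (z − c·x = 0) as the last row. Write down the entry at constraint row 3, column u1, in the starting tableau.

0

Slack u1 belongs to constraint 1; its column is the unit vector e_1, so the entry in row 3 is 0.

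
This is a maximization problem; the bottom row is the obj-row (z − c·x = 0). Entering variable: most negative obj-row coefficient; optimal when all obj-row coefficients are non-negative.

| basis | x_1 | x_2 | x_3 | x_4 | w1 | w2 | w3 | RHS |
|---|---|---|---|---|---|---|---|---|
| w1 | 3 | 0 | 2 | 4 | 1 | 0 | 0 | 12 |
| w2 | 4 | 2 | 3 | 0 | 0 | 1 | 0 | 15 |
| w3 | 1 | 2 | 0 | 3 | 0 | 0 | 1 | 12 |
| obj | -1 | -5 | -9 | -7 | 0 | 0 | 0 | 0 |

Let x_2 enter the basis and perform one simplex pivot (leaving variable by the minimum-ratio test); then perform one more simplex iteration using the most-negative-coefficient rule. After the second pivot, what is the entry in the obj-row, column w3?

Ratio test on column x_2 — row 1: entry 0 ≤ 0; row 2: 15/2 = 15/2; row 3: 12/2 = 6. Minimum is 6 at row 3 (w3 leaves); pivot element 2.
Divide row 3 by 2; eliminate column x_2 from the other rows.
Second iteration: most negative obj-row entry is -9 in column x_3, so x_3 enters.
Ratio test on column x_3 — row 1: 12/2 = 6; row 2: 3/3 = 1; row 3: entry 0 ≤ 0. Minimum is 1 at row 2 (w2 leaves); pivot element 3.
Divide row 2 by 3; eliminate column x_3 from the other rows.
After both pivots, the entry at the obj-row, column w3 is -1/2.

-1/2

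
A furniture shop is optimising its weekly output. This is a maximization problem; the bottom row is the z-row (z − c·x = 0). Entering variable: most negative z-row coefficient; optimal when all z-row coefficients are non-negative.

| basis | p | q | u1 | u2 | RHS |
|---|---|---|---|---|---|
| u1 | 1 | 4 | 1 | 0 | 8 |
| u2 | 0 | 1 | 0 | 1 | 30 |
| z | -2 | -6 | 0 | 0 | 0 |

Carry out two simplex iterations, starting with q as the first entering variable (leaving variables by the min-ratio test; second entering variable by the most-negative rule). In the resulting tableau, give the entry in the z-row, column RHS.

Ratio test on column q — row 1: 8/4 = 2; row 2: 30/1 = 30. Minimum is 2 at row 1 (u1 leaves); pivot element 4.
Divide row 1 by 4; eliminate column q from the other rows.
Second iteration: most negative z-row entry is -1/2 in column p, so p enters.
Ratio test on column p — row 1: 2/(1/4) = 8; row 2: entry -1/4 ≤ 0. Minimum is 8 at row 1 (q leaves); pivot element 1/4.
Divide row 1 by 1/4; eliminate column p from the other rows.
After both pivots, the entry at the z-row, column RHS is 16.

16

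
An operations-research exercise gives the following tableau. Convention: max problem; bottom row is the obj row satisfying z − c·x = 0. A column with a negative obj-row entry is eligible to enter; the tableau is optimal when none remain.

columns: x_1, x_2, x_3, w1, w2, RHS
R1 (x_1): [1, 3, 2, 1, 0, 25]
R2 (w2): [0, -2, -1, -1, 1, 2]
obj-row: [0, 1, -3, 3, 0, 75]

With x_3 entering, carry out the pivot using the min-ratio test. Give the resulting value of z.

Ratio test on column x_3 — row 1: 25/2 = 25/2; row 2: entry -1 ≤ 0. Minimum is 25/2 at row 1 (x_1 leaves); pivot element 2.
Pivot on row 1; the obj-row RHS becomes 75 − (-3)·(25/2) = 225/2.

225/2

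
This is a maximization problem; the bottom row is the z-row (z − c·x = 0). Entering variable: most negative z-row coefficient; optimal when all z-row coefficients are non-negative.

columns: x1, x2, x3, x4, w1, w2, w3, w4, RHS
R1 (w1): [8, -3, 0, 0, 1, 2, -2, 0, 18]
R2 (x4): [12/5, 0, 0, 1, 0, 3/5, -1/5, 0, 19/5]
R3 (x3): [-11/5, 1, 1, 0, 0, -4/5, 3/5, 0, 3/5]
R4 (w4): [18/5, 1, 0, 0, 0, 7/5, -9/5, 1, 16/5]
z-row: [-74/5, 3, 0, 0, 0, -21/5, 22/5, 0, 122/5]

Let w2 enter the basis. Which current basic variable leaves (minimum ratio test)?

Column w2 entries and ratios — w1: 18/2 = 9; x4: (19/5)/(3/5) = 19/3; x3: -4/5 ≤ 0, skip; w4: (16/5)/(7/5) = 16/7.
Smallest ratio is 16/7 in the row of w4, so w4 leaves.

w4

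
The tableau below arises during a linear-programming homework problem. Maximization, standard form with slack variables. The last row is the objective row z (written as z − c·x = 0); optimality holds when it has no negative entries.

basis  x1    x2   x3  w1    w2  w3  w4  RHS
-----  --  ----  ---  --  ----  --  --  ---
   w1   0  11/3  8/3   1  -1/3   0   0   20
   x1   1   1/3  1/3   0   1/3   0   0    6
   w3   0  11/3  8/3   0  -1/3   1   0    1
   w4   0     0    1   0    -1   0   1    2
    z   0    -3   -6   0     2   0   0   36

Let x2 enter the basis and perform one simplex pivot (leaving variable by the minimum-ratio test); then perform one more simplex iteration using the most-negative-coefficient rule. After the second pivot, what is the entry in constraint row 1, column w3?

-1

Ratio test on column x2 — row 1: 20/(11/3) = 60/11; row 2: 6/(1/3) = 18; row 3: 1/(11/3) = 3/11; row 4: entry 0 ≤ 0. Minimum is 3/11 at row 3 (w3 leaves); pivot element 11/3.
Divide row 3 by 11/3; eliminate column x2 from the other rows.
Second iteration: most negative z-row entry is -42/11 in column x3, so x3 enters.
Ratio test on column x3 — row 1: entry 0 ≤ 0; row 2: (65/11)/(1/11) = 65; row 3: (3/11)/(8/11) = 3/8; row 4: 2/1 = 2. Minimum is 3/8 at row 3 (x2 leaves); pivot element 8/11.
Divide row 3 by 8/11; eliminate column x3 from the other rows.
After both pivots, the entry at constraint row 1, column w3 is -1.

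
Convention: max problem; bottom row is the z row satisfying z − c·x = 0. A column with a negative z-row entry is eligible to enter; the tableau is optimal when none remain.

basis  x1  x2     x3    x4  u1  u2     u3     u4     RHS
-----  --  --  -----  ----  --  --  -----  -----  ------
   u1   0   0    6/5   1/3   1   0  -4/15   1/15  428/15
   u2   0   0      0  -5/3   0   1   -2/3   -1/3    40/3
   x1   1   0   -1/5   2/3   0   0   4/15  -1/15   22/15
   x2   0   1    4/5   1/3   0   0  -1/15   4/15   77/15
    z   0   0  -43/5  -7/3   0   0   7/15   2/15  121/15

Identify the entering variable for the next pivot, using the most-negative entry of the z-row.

Negative z-row entries: x3: -43/5, x4: -7/3.
The most negative is -43/5 in column x3, so x3 enters.

x3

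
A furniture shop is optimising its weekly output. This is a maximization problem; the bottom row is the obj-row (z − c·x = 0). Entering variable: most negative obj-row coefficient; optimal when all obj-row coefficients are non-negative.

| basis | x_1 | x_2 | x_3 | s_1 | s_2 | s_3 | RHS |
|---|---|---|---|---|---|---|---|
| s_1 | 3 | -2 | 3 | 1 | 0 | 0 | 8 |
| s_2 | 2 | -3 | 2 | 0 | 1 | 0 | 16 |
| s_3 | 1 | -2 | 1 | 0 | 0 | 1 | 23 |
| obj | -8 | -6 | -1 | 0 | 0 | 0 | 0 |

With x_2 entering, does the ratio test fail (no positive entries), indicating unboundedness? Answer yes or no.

yes

Every constraint-row entry in column x_2 is ≤ 0, so increasing x_2 is unbounded.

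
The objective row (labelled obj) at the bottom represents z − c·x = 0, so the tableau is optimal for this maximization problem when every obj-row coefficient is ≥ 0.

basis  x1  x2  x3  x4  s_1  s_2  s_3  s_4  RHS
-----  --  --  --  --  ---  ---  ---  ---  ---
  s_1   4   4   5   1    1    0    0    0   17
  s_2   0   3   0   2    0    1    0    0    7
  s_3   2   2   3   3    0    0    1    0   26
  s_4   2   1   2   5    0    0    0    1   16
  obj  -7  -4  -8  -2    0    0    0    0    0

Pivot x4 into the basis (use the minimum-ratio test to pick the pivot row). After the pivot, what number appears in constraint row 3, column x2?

7/5

Ratio test on column x4 — row 1: 17/1 = 17; row 2: 7/2 = 7/2; row 3: 26/3 = 26/3; row 4: 16/5 = 16/5. Minimum is 16/5 at row 4 (s_4 leaves); pivot element 5.
Divide row 4 by 5; eliminate column x4 from the other rows.
Row 3 update in column x2: 2 − 3·(1/5) = 7/5.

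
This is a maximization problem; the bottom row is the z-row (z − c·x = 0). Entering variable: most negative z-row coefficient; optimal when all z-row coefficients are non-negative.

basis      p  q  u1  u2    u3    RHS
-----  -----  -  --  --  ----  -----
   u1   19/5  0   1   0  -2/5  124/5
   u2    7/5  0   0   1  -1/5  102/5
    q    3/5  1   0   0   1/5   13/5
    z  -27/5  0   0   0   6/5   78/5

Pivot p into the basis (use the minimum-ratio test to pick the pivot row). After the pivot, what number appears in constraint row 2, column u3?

-2/3

Ratio test on column p — row 1: (124/5)/(19/5) = 124/19; row 2: (102/5)/(7/5) = 102/7; row 3: (13/5)/(3/5) = 13/3. Minimum is 13/3 at row 3 (q leaves); pivot element 3/5.
Divide row 3 by 3/5; eliminate column p from the other rows.
Row 2 update in column u3: -1/5 − (7/5)·(1/3) = -2/3.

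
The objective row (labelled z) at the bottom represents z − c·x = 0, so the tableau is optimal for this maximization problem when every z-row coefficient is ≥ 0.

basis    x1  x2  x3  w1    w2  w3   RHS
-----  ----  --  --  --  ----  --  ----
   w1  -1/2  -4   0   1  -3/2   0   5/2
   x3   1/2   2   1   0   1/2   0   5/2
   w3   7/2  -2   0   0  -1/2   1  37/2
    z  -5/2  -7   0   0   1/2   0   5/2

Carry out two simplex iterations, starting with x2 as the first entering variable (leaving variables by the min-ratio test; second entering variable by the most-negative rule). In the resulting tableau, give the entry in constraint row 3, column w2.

-4

Ratio test on column x2 — row 1: entry -4 ≤ 0; row 2: (5/2)/2 = 5/4; row 3: entry -2 ≤ 0. Minimum is 5/4 at row 2 (x3 leaves); pivot element 2.
Divide row 2 by 2; eliminate column x2 from the other rows.
Second iteration: most negative z-row entry is -3/4 in column x1, so x1 enters.
Ratio test on column x1 — row 1: (15/2)/(1/2) = 15; row 2: (5/4)/(1/4) = 5; row 3: 21/4 = 21/4. Minimum is 5 at row 2 (x2 leaves); pivot element 1/4.
Divide row 2 by 1/4; eliminate column x1 from the other rows.
After both pivots, the entry at constraint row 3, column w2 is -4.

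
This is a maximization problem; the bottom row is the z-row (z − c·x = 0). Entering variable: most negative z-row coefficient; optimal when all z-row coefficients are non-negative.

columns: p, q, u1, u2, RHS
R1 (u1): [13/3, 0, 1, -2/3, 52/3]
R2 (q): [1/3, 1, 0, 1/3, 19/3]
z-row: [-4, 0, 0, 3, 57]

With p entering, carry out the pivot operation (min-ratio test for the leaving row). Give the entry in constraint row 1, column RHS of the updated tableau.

4

Ratio test on column p — row 1: (52/3)/(13/3) = 4; row 2: (19/3)/(1/3) = 19. Minimum is 4 at row 1 (u1 leaves); pivot element 13/3.
Divide row 1 by 13/3; eliminate column p from the other rows.
In the new row 1, the RHS entry is the old entry divided by the pivot: (52/3)/(13/3) = 4.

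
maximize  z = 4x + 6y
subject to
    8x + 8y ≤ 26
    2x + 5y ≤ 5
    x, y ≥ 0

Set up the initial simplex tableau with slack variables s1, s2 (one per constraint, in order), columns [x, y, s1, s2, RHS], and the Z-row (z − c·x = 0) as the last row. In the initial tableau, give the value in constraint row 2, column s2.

Slack s2 belongs to constraint 2; its column is the unit vector e_2, so the entry in row 2 is 1.

1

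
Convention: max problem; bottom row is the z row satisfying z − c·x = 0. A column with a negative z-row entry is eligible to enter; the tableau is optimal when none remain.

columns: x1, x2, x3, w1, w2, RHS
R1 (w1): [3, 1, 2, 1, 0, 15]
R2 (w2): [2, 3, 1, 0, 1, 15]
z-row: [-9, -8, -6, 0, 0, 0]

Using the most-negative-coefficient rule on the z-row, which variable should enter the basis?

x1

Negative z-row entries: x1: -9, x2: -8, x3: -6.
The most negative is -9 in column x1, so x1 enters.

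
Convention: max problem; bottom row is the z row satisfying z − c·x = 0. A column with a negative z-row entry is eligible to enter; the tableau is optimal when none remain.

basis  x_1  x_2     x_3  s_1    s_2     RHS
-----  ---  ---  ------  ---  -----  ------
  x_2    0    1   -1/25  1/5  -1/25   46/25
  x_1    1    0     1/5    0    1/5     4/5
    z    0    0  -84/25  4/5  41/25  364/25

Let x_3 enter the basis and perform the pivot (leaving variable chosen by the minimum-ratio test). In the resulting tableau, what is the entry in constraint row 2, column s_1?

0

Ratio test on column x_3 — row 1: entry -1/25 ≤ 0; row 2: (4/5)/(1/5) = 4. Minimum is 4 at row 2 (x_1 leaves); pivot element 1/5.
Divide row 2 by 1/5; eliminate column x_3 from the other rows.
In the new row 2, the s_1 entry is the old entry divided by the pivot: 0/(1/5) = 0.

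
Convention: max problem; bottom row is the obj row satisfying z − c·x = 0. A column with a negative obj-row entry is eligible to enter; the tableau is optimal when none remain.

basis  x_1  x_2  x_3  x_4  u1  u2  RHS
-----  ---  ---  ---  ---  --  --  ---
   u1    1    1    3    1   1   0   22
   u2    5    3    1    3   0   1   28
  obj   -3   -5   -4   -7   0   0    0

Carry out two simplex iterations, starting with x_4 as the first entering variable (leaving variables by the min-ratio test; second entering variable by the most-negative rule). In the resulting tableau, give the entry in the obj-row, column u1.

5/8

Ratio test on column x_4 — row 1: 22/1 = 22; row 2: 28/3 = 28/3. Minimum is 28/3 at row 2 (u2 leaves); pivot element 3.
Divide row 2 by 3; eliminate column x_4 from the other rows.
Second iteration: most negative obj-row entry is -5/3 in column x_3, so x_3 enters.
Ratio test on column x_3 — row 1: (38/3)/(8/3) = 19/4; row 2: (28/3)/(1/3) = 28. Minimum is 19/4 at row 1 (u1 leaves); pivot element 8/3.
Divide row 1 by 8/3; eliminate column x_3 from the other rows.
After both pivots, the entry at the obj-row, column u1 is 5/8.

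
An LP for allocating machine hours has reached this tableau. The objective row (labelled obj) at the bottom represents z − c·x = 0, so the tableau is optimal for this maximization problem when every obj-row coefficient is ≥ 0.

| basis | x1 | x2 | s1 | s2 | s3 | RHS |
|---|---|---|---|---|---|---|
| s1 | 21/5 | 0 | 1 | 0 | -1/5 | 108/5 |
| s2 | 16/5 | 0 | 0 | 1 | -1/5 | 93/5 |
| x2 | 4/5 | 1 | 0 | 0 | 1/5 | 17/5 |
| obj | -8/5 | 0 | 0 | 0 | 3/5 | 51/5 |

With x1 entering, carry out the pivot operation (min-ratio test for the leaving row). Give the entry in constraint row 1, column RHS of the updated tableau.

Ratio test on column x1 — row 1: (108/5)/(21/5) = 36/7; row 2: (93/5)/(16/5) = 93/16; row 3: (17/5)/(4/5) = 17/4. Minimum is 17/4 at row 3 (x2 leaves); pivot element 4/5.
Divide row 3 by 4/5; eliminate column x1 from the other rows.
Row 1 update in column RHS: 108/5 − (21/5)·(17/4) = 15/4.

15/4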